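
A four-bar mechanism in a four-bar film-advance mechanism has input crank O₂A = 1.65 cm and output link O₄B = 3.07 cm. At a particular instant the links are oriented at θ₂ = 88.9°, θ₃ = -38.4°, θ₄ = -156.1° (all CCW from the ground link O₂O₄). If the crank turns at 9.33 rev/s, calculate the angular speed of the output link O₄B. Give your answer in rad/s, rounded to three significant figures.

ω₂ = 58.62 rad/s (from 9.33 rev/s).
Differentiating the loop-closure r₂e^{iθ₂}+r₃e^{iθ₃}=r₁+r₄e^{iθ₄} gives r₂ω₂e^{iθ₂}+r₃ω₃e^{iθ₃}=r₄ω₄e^{iθ₄}.
Eliminating the other unknown: ω₄ = r₂ω₂ sin(θ₂−θ₃) / [r₄ sin(θ₄−θ₃)].
Numerator sine = +0.79547; denominator sine = -0.88539.
Result = 0.0165·58.62·(+0.79547) / (0.0307·(-0.88539)) = -28.307 rad/s; magnitude 28.307 rad/s.

28.3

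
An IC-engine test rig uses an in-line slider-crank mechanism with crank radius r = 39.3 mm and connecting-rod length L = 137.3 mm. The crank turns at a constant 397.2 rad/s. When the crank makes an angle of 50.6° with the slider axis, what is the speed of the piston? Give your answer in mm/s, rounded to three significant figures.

ω = 397.2 rad/s
For an in-line slider-crank, x = r cosθ + √(L² − r² sin²θ), so v = −rω sinθ·[1 + r cosθ/√(L² − r² sin²θ)].
With r = 0.0393 m, L = 0.1373 m, θ = 50.6°: √(L² − r² sin²θ) = 0.1339 m.
v = −0.0393·397.2·0.77273·[1 + 0.0393·0.63473/0.1339] = -14.31 m/s.
|v| = 14.31 m/s = 14310 mm/s.

14300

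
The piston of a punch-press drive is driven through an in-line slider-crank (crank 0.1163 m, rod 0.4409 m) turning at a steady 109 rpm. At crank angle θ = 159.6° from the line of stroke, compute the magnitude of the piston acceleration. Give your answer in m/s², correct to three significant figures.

11.1

ω = 2π·109/60 = 11.41 rad/s
x(θ) = r cosθ + √(L² − r² sin²θ); with ω constant, a = ω²·d²x/dθ².
d²x/dθ² = −r cosθ − r²(cos2θ)/√u − r⁴ sin²2θ/(4u^{3/2}),  u = L² − r² sin²θ = 0.192749 m².
Substituting r = 0.1163 m, L = 0.4409 m, θ = 159.6°: d²x/dθ² = +0.085454 m.
a = ω²·d²x/dθ² = (11.41)²·(+0.085454) = +11.134 m/s²;  |a| = 11.134 m/s².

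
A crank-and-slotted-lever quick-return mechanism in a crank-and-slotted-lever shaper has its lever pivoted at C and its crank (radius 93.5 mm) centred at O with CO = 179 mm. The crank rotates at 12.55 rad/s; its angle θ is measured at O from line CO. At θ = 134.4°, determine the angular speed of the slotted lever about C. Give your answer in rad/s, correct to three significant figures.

ω = 12.55 rad/s
Crank pin A relative to C: A = (d + r cosθ, r sinθ); lever angle φ = atan2(r sinθ, d + r cosθ).
Differentiating tanφ: φ̇ = rω(d cosθ + r)/(d² + r² + 2dr cosθ).
d² + r² + 2dr cosθ = |CA|² = 0.0173634 m²;  d cosθ + r = -0.03174 m.
|ω_lever| = |0.0935·12.55·-0.03174| / 0.0173634 = 2.145 rad/s.

2.14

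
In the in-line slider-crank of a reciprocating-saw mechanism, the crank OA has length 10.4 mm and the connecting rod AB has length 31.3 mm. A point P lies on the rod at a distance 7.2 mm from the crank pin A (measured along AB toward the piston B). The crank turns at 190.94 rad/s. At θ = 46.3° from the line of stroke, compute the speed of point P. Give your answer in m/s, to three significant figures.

1.85

ω = 190.9 rad/s.  Crank-pin speed |V_A| = rω = 1.9858 m/s, perpendicular to OA.
Rod angle: sinφ = −(r/L) sinθ ⇒ φ = -13.899°; ω_rod = −rω cosθ/√(L²−r²sin²θ) = -45.154 rad/s.
V_P = V_A + ω_rod × AP, with AP = 0.0072 m along the rod.
Components: V_Px = −rω sinθ − a·ω_rod·sinφ = -1.5137 m/s;  V_Py = rω cosθ + a·ω_rod·cosφ = +1.0563 m/s.
|V_P| = √(V_Px² + V_Py²) = 1.8459 m/s.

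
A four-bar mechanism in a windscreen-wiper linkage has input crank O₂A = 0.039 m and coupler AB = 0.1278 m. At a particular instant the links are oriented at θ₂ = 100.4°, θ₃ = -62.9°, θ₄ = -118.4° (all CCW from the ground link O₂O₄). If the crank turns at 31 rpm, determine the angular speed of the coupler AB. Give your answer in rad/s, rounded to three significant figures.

0.753

ω₂ = 3.246 rad/s (from 31 rpm).
Differentiating the loop-closure r₂e^{iθ₂}+r₃e^{iθ₃}=r₁+r₄e^{iθ₄} gives r₂ω₂e^{iθ₂}+r₃ω₃e^{iθ₃}=r₄ω₄e^{iθ₄}.
Eliminating the other unknown: ω₃ = r₂ω₂ sin(θ₄−θ₂) / [r₃ sin(θ₃−θ₄)].
Numerator sine = +0.62660; denominator sine = +0.82413.
Result = 0.039·3.246·(+0.62660) / (0.1278·(+0.82413)) = +0.75322 rad/s; magnitude 0.75322 rad/s.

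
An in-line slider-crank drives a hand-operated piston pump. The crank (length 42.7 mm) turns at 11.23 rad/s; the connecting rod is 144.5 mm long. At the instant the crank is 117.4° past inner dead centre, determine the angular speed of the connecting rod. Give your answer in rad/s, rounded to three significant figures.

ω = 11.23 rad/s
The rod makes angle φ with the slider axis where L sinφ = r sinθ; differentiating, L cosφ·φ̇ = r ω cosθ.
L cosφ = √(L² − r² sin²θ) = 0.13944 m.
|ω_rod| = r ω |cosθ| / √(L² − r² sin²θ) = 0.0427·11.23·0.46020/0.13944 = 1.5826 rad/s.

1.58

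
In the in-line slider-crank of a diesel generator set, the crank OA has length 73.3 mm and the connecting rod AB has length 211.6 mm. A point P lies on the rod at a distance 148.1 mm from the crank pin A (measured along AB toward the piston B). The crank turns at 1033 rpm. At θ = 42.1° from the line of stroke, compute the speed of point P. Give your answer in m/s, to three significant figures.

ω = 108.2 rad/s.  Crank-pin speed |V_A| = rω = 7.9293 m/s, perpendicular to OA.
Rod angle: sinφ = −(r/L) sinθ ⇒ φ = -13.429°; ω_rod = −rω cosθ/√(L²−r²sin²θ) = -28.586 rad/s.
V_P = V_A + ω_rod × AP, with AP = 0.1481 m along the rod.
Components: V_Px = −rω sinθ − a·ω_rod·sinφ = -6.2992 m/s;  V_Py = rω cosθ + a·ω_rod·cosφ = +1.7656 m/s.
|V_P| = √(V_Px² + V_Py²) = 6.5419 m/s.

6.54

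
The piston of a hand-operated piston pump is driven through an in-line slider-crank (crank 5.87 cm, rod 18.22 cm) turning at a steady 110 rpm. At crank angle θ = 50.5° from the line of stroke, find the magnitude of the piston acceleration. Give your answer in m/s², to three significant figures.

ω = 2π·110/60 = 11.52 rad/s
x(θ) = r cosθ + √(L² − r² sin²θ); with ω constant, a = ω²·d²x/dθ².
d²x/dθ² = −r cosθ − r²(cos2θ)/√u − r⁴ sin²2θ/(4u^{3/2}),  u = L² − r² sin²θ = 0.0311453 m².
Substituting r = 0.0587 m, L = 0.1822 m, θ = 50.5°: d²x/dθ² = -0.034133 m.
a = ω²·d²x/dθ² = (11.52)²·(-0.034133) = -4.5291 m/s²;  |a| = 4.5291 m/s².

4.53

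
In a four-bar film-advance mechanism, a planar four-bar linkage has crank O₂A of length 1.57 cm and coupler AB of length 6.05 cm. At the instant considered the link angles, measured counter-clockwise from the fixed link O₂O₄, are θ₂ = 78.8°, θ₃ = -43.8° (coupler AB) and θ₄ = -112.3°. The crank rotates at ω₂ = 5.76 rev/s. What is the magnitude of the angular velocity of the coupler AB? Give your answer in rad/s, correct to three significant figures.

1.94

ω₂ = 36.19 rad/s (from 5.76 rev/s).
Differentiating the loop-closure r₂e^{iθ₂}+r₃e^{iθ₃}=r₁+r₄e^{iθ₄} gives r₂ω₂e^{iθ₂}+r₃ω₃e^{iθ₃}=r₄ω₄e^{iθ₄}.
Eliminating the other unknown: ω₃ = r₂ω₂ sin(θ₄−θ₂) / [r₃ sin(θ₃−θ₄)].
Numerator sine = +0.19252; denominator sine = +0.93042.
Result = 0.0157·36.19·(+0.19252) / (0.0605·(+0.93042)) = +1.9433 rad/s; magnitude 1.9433 rad/s.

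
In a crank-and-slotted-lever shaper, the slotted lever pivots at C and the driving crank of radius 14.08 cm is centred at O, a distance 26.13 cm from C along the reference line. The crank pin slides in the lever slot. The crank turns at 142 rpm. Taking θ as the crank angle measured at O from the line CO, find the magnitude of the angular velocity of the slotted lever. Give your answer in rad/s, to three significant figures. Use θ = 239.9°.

0.399

ω = 14.87 rad/s (from 142 rpm).
Crank pin A relative to C: A = (d + r cosθ, r sinθ); lever angle φ = atan2(r sinθ, d + r cosθ).
Differentiating tanφ: φ̇ = rω(d cosθ + r)/(d² + r² + 2dr cosθ).
d² + r² + 2dr cosθ = |CA|² = 0.0512001 m²;  d cosθ + r = +0.0097552 m.
|ω_lever| = |0.1408·14.87·+0.0097552| / 0.0512001 = 0.39892 rad/s.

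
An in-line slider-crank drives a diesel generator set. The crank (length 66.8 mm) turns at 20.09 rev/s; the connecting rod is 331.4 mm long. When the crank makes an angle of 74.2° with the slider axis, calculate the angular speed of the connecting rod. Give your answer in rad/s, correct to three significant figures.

7.06

ω = 126.2 rad/s (converted from 20.09 rev/s).
The rod makes angle φ with the slider axis where L sinφ = r sinθ; differentiating, L cosφ·φ̇ = r ω cosθ.
L cosφ = √(L² − r² sin²θ) = 0.32511 m.
|ω_rod| = r ω |cosθ| / √(L² − r² sin²θ) = 0.0668·126.2·0.27228/0.32511 = 7.062 rad/s.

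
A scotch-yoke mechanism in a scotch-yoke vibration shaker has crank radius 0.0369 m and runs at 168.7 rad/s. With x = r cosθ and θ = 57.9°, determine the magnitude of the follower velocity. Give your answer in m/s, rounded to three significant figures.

ω = 168.7 rad/s
x = r cosθ ⇒ ẋ = −rω sinθ.
|v| = rω|sinθ| = 0.0369·168.7·|sin 57.9°| = 5.2734 m/s.

5.27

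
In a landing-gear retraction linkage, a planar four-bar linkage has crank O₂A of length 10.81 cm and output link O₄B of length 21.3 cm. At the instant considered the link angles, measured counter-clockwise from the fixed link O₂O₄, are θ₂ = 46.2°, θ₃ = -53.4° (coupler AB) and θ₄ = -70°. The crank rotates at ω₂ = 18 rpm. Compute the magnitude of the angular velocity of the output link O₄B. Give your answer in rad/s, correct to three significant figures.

3.30

ω₂ = 1.885 rad/s (from 18 rpm).
Differentiating the loop-closure r₂e^{iθ₂}+r₃e^{iθ₃}=r₁+r₄e^{iθ₄} gives r₂ω₂e^{iθ₂}+r₃ω₃e^{iθ₃}=r₄ω₄e^{iθ₄}.
Eliminating the other unknown: ω₄ = r₂ω₂ sin(θ₂−θ₃) / [r₄ sin(θ₄−θ₃)].
Numerator sine = +0.98600; denominator sine = -0.28569.
Result = 0.1081·1.885·(+0.98600) / (0.213·(-0.28569)) = -3.3016 rad/s; magnitude 3.3016 rad/s.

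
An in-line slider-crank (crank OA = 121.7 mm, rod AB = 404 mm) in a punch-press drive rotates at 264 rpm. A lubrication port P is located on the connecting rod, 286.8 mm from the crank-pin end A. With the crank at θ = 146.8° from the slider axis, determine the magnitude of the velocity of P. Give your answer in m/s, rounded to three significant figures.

1.72

ω = 27.65 rad/s.  Crank-pin speed |V_A| = rω = 3.3645 m/s, perpendicular to OA.
Rod angle: sinφ = −(r/L) sinθ ⇒ φ = -9.494°; ω_rod = −rω cosθ/√(L²−r²sin²θ) = +7.0654 rad/s.
V_P = V_A + ω_rod × AP, with AP = 0.2868 m along the rod.
Components: V_Px = −rω sinθ − a·ω_rod·sinφ = -1.508 m/s;  V_Py = rω cosθ + a·ω_rod·cosφ = -0.81672 m/s.
|V_P| = √(V_Px² + V_Py²) = 1.715 m/s.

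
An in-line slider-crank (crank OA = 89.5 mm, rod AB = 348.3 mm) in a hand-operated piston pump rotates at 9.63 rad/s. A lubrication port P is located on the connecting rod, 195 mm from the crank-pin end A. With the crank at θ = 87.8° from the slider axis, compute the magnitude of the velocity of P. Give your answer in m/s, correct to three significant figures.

ω = 9.63 rad/s.  Crank-pin speed |V_A| = rω = 0.86189 m/s, perpendicular to OA.
Rod angle: sinφ = −(r/L) sinθ ⇒ φ = -14.879°; ω_rod = −rω cosθ/√(L²−r²sin²θ) = -0.098288 rad/s.
V_P = V_A + ω_rod × AP, with AP = 0.195 m along the rod.
Components: V_Px = −rω sinθ − a·ω_rod·sinφ = -0.86617 m/s;  V_Py = rω cosθ + a·ω_rod·cosφ = +0.014562 m/s.
|V_P| = √(V_Px² + V_Py²) = 0.86629 m/s.

0.866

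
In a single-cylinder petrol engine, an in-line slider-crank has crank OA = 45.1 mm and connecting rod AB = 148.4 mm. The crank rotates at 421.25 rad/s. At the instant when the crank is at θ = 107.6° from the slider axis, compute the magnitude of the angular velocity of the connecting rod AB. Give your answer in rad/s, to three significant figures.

40.4

ω = 421.2 rad/s
The rod makes angle φ with the slider axis where L sinφ = r sinθ; differentiating, L cosφ·φ̇ = r ω cosθ.
L cosφ = √(L² − r² sin²θ) = 0.14204 m.
|ω_rod| = r ω |cosθ| / √(L² − r² sin²θ) = 0.0451·421.2·0.30237/0.14204 = 40.444 rad/s.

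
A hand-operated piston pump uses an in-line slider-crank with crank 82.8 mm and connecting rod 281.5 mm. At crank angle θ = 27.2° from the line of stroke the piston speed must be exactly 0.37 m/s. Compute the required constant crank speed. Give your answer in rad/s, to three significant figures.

7.73

For an in-line slider-crank, |v_piston| = rω|sinθ|·[1 + r cosθ/√(L² − r² sin²θ)].
With r = 0.0828 m, L = 0.2815 m, θ = 27.2°: the bracketed kinematic factor |dx/dθ| = 0.04784 m.
ω = v/|dx/dθ| = 0.37/0.04784 = 7.7341 rad/s.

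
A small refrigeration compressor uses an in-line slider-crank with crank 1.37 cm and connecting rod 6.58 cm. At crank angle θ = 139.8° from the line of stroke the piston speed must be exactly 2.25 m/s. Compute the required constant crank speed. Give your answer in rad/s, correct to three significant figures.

303

For an in-line slider-crank, |v_piston| = rω|sinθ|·[1 + r cosθ/√(L² − r² sin²θ)].
With r = 0.0137 m, L = 0.0658 m, θ = 139.8°: the bracketed kinematic factor |dx/dθ| = 0.0074237 m.
ω = v/|dx/dθ| = 2.25/0.0074237 = 303.09 rad/s.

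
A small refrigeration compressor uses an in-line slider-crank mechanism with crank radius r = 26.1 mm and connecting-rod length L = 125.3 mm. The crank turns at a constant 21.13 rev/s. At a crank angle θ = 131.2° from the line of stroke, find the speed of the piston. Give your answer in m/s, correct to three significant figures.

2.25

ω = 2π·21.1 = 132.8 rad/s
For an in-line slider-crank, x = r cosθ + √(L² − r² sin²θ), so v = −rω sinθ·[1 + r cosθ/√(L² − r² sin²θ)].
With r = 0.0261 m, L = 0.1253 m, θ = 131.2°: √(L² − r² sin²θ) = 0.12375 m.
v = −0.0261·132.8·0.75241·[1 + 0.0261·-0.65869/0.12375] = -2.245 m/s.
|v| = 2.245 m/s.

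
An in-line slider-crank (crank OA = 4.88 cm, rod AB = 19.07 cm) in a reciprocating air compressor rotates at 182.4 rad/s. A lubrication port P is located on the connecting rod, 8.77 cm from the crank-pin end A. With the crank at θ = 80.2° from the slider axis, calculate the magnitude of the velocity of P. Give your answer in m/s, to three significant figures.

ω = 182.4 rad/s.  Crank-pin speed |V_A| = rω = 8.9011 m/s, perpendicular to OA.
Rod angle: sinφ = −(r/L) sinθ ⇒ φ = -14.606°; ω_rod = −rω cosθ/√(L²−r²sin²θ) = -8.21 rad/s.
V_P = V_A + ω_rod × AP, with AP = 0.0877 m along the rod.
Components: V_Px = −rω sinθ − a·ω_rod·sinφ = -8.9528 m/s;  V_Py = rω cosθ + a·ω_rod·cosφ = +0.8183 m/s.
|V_P| = √(V_Px² + V_Py²) = 8.9901 m/s.

8.99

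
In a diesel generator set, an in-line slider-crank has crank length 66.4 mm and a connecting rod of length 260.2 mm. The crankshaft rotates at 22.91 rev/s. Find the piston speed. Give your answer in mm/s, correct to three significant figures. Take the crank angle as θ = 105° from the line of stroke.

8600

ω = 2π·22.9 = 143.9 rad/s
For an in-line slider-crank, x = r cosθ + √(L² − r² sin²θ), so v = −rω sinθ·[1 + r cosθ/√(L² − r² sin²θ)].
With r = 0.0664 m, L = 0.2602 m, θ = 105°: √(L² − r² sin²θ) = 0.25217 m.
v = −0.0664·143.9·0.96593·[1 + 0.0664·-0.25882/0.25217] = -8.6033 m/s.
|v| = 8.6033 m/s = 8603.3 mm/s.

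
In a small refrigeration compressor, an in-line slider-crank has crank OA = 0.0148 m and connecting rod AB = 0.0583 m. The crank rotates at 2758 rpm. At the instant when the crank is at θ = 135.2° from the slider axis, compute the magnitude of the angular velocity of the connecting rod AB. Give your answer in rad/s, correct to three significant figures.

ω = 288.8 rad/s (converted from 2758 rpm).
The rod makes angle φ with the slider axis where L sinφ = r sinθ; differentiating, L cosφ·φ̇ = r ω cosθ.
L cosφ = √(L² − r² sin²θ) = 0.05736 m.
|ω_rod| = r ω |cosθ| / √(L² − r² sin²θ) = 0.0148·288.8·0.70957/0.05736 = 52.878 rad/s.

52.9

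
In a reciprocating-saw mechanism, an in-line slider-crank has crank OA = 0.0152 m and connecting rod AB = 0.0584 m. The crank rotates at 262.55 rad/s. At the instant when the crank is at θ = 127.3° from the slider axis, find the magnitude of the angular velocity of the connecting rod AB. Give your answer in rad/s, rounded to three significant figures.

42.3

ω = 262.6 rad/s
The rod makes angle φ with the slider axis where L sinφ = r sinθ; differentiating, L cosφ·φ̇ = r ω cosθ.
L cosφ = √(L² − r² sin²θ) = 0.057135 m.
|ω_rod| = r ω |cosθ| / √(L² − r² sin²θ) = 0.0152·262.6·0.60599/0.057135 = 42.327 rad/s.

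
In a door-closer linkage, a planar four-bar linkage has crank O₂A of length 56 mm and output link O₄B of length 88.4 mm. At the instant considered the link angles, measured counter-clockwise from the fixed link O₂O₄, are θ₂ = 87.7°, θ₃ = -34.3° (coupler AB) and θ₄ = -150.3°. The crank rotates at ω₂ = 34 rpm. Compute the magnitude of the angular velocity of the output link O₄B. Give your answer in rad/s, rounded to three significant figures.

ω₂ = 3.56 rad/s (from 34 rpm).
Differentiating the loop-closure r₂e^{iθ₂}+r₃e^{iθ₃}=r₁+r₄e^{iθ₄} gives r₂ω₂e^{iθ₂}+r₃ω₃e^{iθ₃}=r₄ω₄e^{iθ₄}.
Eliminating the other unknown: ω₄ = r₂ω₂ sin(θ₂−θ₃) / [r₄ sin(θ₄−θ₃)].
Numerator sine = +0.84805; denominator sine = -0.89879.
Result = 0.056·3.56·(+0.84805) / (0.0884·(-0.89879)) = -2.1282 rad/s; magnitude 2.1282 rad/s.

2.13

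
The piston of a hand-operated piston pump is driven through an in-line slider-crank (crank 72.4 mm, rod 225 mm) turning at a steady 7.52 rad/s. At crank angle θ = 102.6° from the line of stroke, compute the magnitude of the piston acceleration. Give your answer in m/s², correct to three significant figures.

ω = 7.52 rad/s
x(θ) = r cosθ + √(L² − r² sin²θ); with ω constant, a = ω²·d²x/dθ².
d²x/dθ² = −r cosθ − r²(cos2θ)/√u − r⁴ sin²2θ/(4u^{3/2}),  u = L² − r² sin²θ = 0.0456327 m².
Substituting r = 0.0724 m, L = 0.225 m, θ = 102.6°: d²x/dθ² = +0.037868 m.
a = ω²·d²x/dθ² = (7.52)²·(+0.037868) = +2.1415 m/s²;  |a| = 2.1415 m/s².

2.14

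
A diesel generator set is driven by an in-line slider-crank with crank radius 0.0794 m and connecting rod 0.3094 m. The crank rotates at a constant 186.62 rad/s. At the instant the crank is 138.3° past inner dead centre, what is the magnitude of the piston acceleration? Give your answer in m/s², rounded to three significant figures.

ω = 186.6 rad/s
x(θ) = r cosθ + √(L² − r² sin²θ); with ω constant, a = ω²·d²x/dθ².
d²x/dθ² = −r cosθ − r²(cos2θ)/√u − r⁴ sin²2θ/(4u^{3/2}),  u = L² − r² sin²θ = 0.0929385 m².
Substituting r = 0.0794 m, L = 0.3094 m, θ = 138.3°: d²x/dθ² = +0.05656 m.
a = ω²·d²x/dθ² = (186.6)²·(+0.05656) = +1969.8 m/s²;  |a| = 1969.8 m/s².

1970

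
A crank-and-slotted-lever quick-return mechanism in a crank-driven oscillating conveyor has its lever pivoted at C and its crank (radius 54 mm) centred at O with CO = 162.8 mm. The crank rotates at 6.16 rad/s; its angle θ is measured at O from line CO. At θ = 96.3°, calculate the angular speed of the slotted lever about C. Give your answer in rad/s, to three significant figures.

0.437

ω = 6.16 rad/s
Crank pin A relative to C: A = (d + r cosθ, r sinθ); lever angle φ = atan2(r sinθ, d + r cosθ).
Differentiating tanφ: φ̇ = rω(d cosθ + r)/(d² + r² + 2dr cosθ).
d² + r² + 2dr cosθ = |CA|² = 0.0274904 m²;  d cosθ + r = +0.036135 m.
|ω_lever| = |0.054·6.16·+0.036135| / 0.0274904 = 0.43724 rad/s.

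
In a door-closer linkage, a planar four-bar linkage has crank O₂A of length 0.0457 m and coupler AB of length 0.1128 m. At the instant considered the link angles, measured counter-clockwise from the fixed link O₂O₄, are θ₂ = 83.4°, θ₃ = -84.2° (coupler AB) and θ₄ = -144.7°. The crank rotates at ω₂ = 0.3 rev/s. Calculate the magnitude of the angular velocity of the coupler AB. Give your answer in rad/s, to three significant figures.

ω₂ = 1.885 rad/s (from 0.3 rev/s).
Differentiating the loop-closure r₂e^{iθ₂}+r₃e^{iθ₃}=r₁+r₄e^{iθ₄} gives r₂ω₂e^{iθ₂}+r₃ω₃e^{iθ₃}=r₄ω₄e^{iθ₄}.
Eliminating the other unknown: ω₃ = r₂ω₂ sin(θ₄−θ₂) / [r₃ sin(θ₃−θ₄)].
Numerator sine = +0.74431; denominator sine = +0.87036.
Result = 0.0457·1.885·(+0.74431) / (0.1128·(+0.87036)) = +0.65308 rad/s; magnitude 0.65308 rad/s.

0.653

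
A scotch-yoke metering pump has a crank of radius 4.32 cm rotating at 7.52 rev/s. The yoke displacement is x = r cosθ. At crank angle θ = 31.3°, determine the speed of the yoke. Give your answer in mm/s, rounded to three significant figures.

1060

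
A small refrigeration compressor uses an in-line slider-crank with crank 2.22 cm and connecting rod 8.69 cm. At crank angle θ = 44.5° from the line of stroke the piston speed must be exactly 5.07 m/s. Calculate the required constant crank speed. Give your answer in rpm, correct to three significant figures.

For an in-line slider-crank, |v_piston| = rω|sinθ|·[1 + r cosθ/√(L² − r² sin²θ)].
With r = 0.0222 m, L = 0.0869 m, θ = 44.5°: the bracketed kinematic factor |dx/dθ| = 0.018442 m.
ω = v/|dx/dθ| = 5.07/0.018442 = 274.92 rad/s.
N = 60ω/(2π) = 2625.3 rpm.

2630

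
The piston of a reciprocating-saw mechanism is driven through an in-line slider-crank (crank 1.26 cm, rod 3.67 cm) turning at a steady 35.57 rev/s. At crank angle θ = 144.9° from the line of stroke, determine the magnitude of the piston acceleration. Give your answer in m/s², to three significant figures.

ω = 2π·35.6 = 223.5 rad/s
x(θ) = r cosθ + √(L² − r² sin²θ); with ω constant, a = ω²·d²x/dθ².
d²x/dθ² = −r cosθ − r²(cos2θ)/√u − r⁴ sin²2θ/(4u^{3/2}),  u = L² − r² sin²θ = 0.0012944 m².
Substituting r = 0.0126 m, L = 0.0367 m, θ = 144.9°: d²x/dθ² = +0.0086941 m.
a = ω²·d²x/dθ² = (223.5)²·(+0.0086941) = +434.26 m/s²;  |a| = 434.26 m/s².

434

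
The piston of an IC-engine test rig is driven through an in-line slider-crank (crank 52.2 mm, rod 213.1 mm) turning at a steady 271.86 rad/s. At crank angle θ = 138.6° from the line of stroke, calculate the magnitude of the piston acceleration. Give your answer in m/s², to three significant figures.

2760

ω = 271.9 rad/s
x(θ) = r cosθ + √(L² − r² sin²θ); with ω constant, a = ω²·d²x/dθ².
d²x/dθ² = −r cosθ − r²(cos2θ)/√u − r⁴ sin²2θ/(4u^{3/2}),  u = L² − r² sin²θ = 0.0442199 m².
Substituting r = 0.0522 m, L = 0.2131 m, θ = 138.6°: d²x/dθ² = +0.037335 m.
a = ω²·d²x/dθ² = (271.9)²·(+0.037335) = +2759.4 m/s²;  |a| = 2759.4 m/s².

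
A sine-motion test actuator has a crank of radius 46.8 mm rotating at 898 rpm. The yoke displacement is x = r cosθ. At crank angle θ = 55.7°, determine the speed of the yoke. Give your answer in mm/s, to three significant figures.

3640

ω = 94.04 rad/s (from 898 rpm).
x = r cosθ ⇒ ẋ = −rω sinθ.
|v| = rω|sinθ| = 0.0468·94.04·|sin 55.7°| = 3.6357 m/s = 3635.7 mm/s.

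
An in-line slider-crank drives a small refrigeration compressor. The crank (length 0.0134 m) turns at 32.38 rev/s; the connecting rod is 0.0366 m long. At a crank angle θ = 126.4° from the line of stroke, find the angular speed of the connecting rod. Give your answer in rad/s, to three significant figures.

ω = 203.4 rad/s (converted from 32.38 rev/s).
The rod makes angle φ with the slider axis where L sinφ = r sinθ; differentiating, L cosφ·φ̇ = r ω cosθ.
L cosφ = √(L² − r² sin²θ) = 0.034975 m.
|ω_rod| = r ω |cosθ| / √(L² − r² sin²θ) = 0.0134·203.4·0.59342/0.034975 = 46.256 rad/s.

46.3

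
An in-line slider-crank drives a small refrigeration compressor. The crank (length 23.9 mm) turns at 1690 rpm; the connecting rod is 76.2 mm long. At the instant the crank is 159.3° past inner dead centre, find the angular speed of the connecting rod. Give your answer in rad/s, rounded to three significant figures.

52.2

ω = 177 rad/s (converted from 1690 rpm).
The rod makes angle φ with the slider axis where L sinφ = r sinθ; differentiating, L cosφ·φ̇ = r ω cosθ.
L cosφ = √(L² − r² sin²θ) = 0.07573 m.
|ω_rod| = r ω |cosθ| / √(L² − r² sin²θ) = 0.0239·177·0.93544/0.07573 = 52.247 rad/s.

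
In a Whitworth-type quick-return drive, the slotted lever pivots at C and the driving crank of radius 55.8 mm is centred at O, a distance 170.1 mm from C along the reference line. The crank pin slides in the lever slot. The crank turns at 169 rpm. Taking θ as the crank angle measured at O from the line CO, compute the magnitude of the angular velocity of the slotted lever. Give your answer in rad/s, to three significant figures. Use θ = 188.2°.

ω = 17.7 rad/s (from 169 rpm).
Crank pin A relative to C: A = (d + r cosθ, r sinθ); lever angle φ = atan2(r sinθ, d + r cosθ).
Differentiating tanφ: φ̇ = rω(d cosθ + r)/(d² + r² + 2dr cosθ).
d² + r² + 2dr cosθ = |CA|² = 0.0132586 m²;  d cosθ + r = -0.11256 m.
|ω_lever| = |0.0558·17.7·-0.11256| / 0.0132586 = 8.3838 rad/s.

8.38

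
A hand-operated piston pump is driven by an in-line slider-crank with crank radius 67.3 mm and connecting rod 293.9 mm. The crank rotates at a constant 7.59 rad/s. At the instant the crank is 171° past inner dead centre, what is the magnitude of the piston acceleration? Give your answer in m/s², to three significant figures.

2.98

ω = 7.59 rad/s
x(θ) = r cosθ + √(L² − r² sin²θ); with ω constant, a = ω²·d²x/dθ².
d²x/dθ² = −r cosθ − r²(cos2θ)/√u − r⁴ sin²2θ/(4u^{3/2}),  u = L² − r² sin²θ = 0.0862664 m².
Substituting r = 0.0673 m, L = 0.2939 m, θ = 171°: d²x/dθ² = +0.051786 m.
a = ω²·d²x/dθ² = (7.59)²·(+0.051786) = +2.9833 m/s²;  |a| = 2.9833 m/s².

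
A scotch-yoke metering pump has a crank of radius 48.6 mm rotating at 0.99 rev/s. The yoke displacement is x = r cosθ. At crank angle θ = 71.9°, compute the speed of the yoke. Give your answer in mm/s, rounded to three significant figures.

287

ω = 6.22 rad/s (from 0.99 rev/s).
x = r cosθ ⇒ ẋ = −rω sinθ.
|v| = rω|sinθ| = 0.0486·6.22·|sin 71.9°| = 0.28735 m/s = 287.35 mm/s.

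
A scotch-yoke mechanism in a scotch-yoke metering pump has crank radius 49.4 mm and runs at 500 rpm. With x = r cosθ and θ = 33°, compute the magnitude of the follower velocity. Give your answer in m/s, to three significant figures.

ω = 52.36 rad/s (from 500 rpm).
x = r cosθ ⇒ ẋ = −rω sinθ.
|v| = rω|sinθ| = 0.0494·52.36·|sin 33°| = 1.4088 m/s.

1.41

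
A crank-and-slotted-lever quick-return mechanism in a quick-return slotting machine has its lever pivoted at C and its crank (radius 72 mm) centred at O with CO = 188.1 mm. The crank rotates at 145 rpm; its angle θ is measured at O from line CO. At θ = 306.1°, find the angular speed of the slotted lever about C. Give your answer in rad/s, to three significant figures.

3.54

ω = 15.18 rad/s (from 145 rpm).
Crank pin A relative to C: A = (d + r cosθ, r sinθ); lever angle φ = atan2(r sinθ, d + r cosθ).
Differentiating tanφ: φ̇ = rω(d cosθ + r)/(d² + r² + 2dr cosθ).
d² + r² + 2dr cosθ = |CA|² = 0.0565248 m²;  d cosθ + r = +0.18283 m.
|ω_lever| = |0.072·15.18·+0.18283| / 0.0565248 = 3.5362 rad/s.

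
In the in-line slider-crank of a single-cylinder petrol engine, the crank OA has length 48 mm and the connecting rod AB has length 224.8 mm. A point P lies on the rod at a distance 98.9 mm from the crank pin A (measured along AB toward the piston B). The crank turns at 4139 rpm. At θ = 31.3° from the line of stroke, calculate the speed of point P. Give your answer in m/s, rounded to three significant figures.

15.3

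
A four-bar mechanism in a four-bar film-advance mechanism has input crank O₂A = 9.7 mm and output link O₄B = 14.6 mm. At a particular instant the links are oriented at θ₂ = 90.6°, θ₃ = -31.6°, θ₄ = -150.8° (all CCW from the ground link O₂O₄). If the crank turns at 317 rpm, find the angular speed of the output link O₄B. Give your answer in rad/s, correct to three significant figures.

ω₂ = 33.2 rad/s (from 317 rpm).
Differentiating the loop-closure r₂e^{iθ₂}+r₃e^{iθ₃}=r₁+r₄e^{iθ₄} gives r₂ω₂e^{iθ₂}+r₃ω₃e^{iθ₃}=r₄ω₄e^{iθ₄}.
Eliminating the other unknown: ω₄ = r₂ω₂ sin(θ₂−θ₃) / [r₄ sin(θ₄−θ₃)].
Numerator sine = +0.84619; denominator sine = -0.87292.
Result = 0.0097·33.2·(+0.84619) / (0.0146·(-0.87292)) = -21.38 rad/s; magnitude 21.38 rad/s.

21.4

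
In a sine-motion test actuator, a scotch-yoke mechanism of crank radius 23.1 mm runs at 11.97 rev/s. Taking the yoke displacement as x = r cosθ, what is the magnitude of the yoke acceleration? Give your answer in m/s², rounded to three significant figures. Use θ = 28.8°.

115

ω = 75.21 rad/s (from 11.97 rev/s).
x = r cosθ ⇒ ẍ = −rω² cosθ (ω constant).
|a| = rω²|cosθ| = 0.0231·(75.21)²·|cos 28.8°| = 114.5 m/s².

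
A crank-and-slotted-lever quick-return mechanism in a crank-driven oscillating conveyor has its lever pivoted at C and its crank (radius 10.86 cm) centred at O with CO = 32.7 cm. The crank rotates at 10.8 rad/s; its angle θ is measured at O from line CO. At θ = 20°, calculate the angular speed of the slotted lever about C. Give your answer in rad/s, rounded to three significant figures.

ω = 10.8 rad/s
Crank pin A relative to C: A = (d + r cosθ, r sinθ); lever angle φ = atan2(r sinθ, d + r cosθ).
Differentiating tanφ: φ̇ = rω(d cosθ + r)/(d² + r² + 2dr cosθ).
d² + r² + 2dr cosθ = |CA|² = 0.185464 m²;  d cosθ + r = +0.41588 m.
|ω_lever| = |0.1086·10.8·+0.41588| / 0.185464 = 2.63 rad/s.

2.63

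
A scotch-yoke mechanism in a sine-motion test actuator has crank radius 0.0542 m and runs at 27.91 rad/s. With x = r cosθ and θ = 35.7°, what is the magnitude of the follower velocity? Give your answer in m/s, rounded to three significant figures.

ω = 27.91 rad/s
x = r cosθ ⇒ ẋ = −rω sinθ.
|v| = rω|sinθ| = 0.0542·27.91·|sin 35.7°| = 0.88274 m/s.

0.883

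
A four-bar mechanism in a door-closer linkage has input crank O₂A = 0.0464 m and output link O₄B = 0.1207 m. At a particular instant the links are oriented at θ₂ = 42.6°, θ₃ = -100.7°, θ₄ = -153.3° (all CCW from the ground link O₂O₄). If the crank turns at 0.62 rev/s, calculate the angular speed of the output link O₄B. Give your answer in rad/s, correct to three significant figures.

1.13

ω₂ = 3.896 rad/s (from 0.62 rev/s).
Differentiating the loop-closure r₂e^{iθ₂}+r₃e^{iθ₃}=r₁+r₄e^{iθ₄} gives r₂ω₂e^{iθ₂}+r₃ω₃e^{iθ₃}=r₄ω₄e^{iθ₄}.
Eliminating the other unknown: ω₄ = r₂ω₂ sin(θ₂−θ₃) / [r₄ sin(θ₄−θ₃)].
Numerator sine = +0.59763; denominator sine = -0.79441.
Result = 0.0464·3.896·(+0.59763) / (0.1207·(-0.79441)) = -1.1266 rad/s; magnitude 1.1266 rad/s.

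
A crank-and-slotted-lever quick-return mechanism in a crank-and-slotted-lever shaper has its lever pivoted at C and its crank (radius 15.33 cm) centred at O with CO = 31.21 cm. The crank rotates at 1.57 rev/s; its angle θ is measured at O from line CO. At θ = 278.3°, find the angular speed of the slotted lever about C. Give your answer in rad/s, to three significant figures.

2.23

ω = 9.865 rad/s (from 1.57 rev/s).
Crank pin A relative to C: A = (d + r cosθ, r sinθ); lever angle φ = atan2(r sinθ, d + r cosθ).
Differentiating tanφ: φ̇ = rω(d cosθ + r)/(d² + r² + 2dr cosθ).
d² + r² + 2dr cosθ = |CA|² = 0.134721 m²;  d cosθ + r = +0.19835 m.
|ω_lever| = |0.1533·9.865·+0.19835| / 0.134721 = 2.2265 rad/s.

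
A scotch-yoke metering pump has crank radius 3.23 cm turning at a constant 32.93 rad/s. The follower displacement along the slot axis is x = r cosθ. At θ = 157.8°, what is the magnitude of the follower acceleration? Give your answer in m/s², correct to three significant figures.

ω = 32.93 rad/s
x = r cosθ ⇒ ẍ = −rω² cosθ (ω constant).
|a| = rω²|cosθ| = 0.0323·(32.93)²·|cos 157.8°| = 32.429 m/s².

32.4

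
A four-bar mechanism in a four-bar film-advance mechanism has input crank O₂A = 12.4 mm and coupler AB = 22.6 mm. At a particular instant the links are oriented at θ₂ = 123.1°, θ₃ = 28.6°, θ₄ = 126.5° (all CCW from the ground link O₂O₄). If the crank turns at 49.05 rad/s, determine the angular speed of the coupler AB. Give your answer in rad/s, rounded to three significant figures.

ω₂ = 49.05 rad/s
Differentiating the loop-closure r₂e^{iθ₂}+r₃e^{iθ₃}=r₁+r₄e^{iθ₄} gives r₂ω₂e^{iθ₂}+r₃ω₃e^{iθ₃}=r₄ω₄e^{iθ₄}.
Eliminating the other unknown: ω₃ = r₂ω₂ sin(θ₄−θ₂) / [r₃ sin(θ₃−θ₄)].
Numerator sine = +0.05931; denominator sine = -0.99051.
Result = 0.0124·49.05·(+0.05931) / (0.0226·(-0.99051)) = -1.6114 rad/s; magnitude 1.6114 rad/s.

1.61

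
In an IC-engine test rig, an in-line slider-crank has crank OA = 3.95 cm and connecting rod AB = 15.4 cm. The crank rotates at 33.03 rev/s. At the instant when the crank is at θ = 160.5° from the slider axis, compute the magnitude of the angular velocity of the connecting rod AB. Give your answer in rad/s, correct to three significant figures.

50.4

ω = 207.5 rad/s (converted from 33.03 rev/s).
The rod makes angle φ with the slider axis where L sinφ = r sinθ; differentiating, L cosφ·φ̇ = r ω cosθ.
L cosφ = √(L² − r² sin²θ) = 0.15343 m.
|ω_rod| = r ω |cosθ| / √(L² − r² sin²θ) = 0.0395·207.5·0.94264/0.15343 = 50.363 rad/s.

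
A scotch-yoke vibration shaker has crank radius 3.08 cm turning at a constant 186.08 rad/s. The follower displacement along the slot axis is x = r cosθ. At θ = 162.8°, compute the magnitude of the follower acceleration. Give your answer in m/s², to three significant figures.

ω = 186.1 rad/s
x = r cosθ ⇒ ẍ = −rω² cosθ (ω constant).
|a| = rω²|cosθ| = 0.0308·(186.1)²·|cos 162.8°| = 1018.8 m/s².

1020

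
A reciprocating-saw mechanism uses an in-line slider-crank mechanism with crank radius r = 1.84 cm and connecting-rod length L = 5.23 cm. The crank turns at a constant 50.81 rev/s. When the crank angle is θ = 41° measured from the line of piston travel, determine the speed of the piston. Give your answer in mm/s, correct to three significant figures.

ω = 2π·50.8 = 319.2 rad/s
For an in-line slider-crank, x = r cosθ + √(L² − r² sin²θ), so v = −rω sinθ·[1 + r cosθ/√(L² − r² sin²θ)].
With r = 0.0184 m, L = 0.0523 m, θ = 41°: √(L² − r² sin²θ) = 0.050888 m.
v = −0.0184·319.2·0.65606·[1 + 0.0184·0.75471/0.050888] = -4.9055 m/s.
|v| = 4.9055 m/s = 4905.5 mm/s.

4910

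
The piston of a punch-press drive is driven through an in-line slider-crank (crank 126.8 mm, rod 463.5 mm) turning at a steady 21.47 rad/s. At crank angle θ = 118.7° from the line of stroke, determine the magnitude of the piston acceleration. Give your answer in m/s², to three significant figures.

ω = 21.47 rad/s
x(θ) = r cosθ + √(L² − r² sin²θ); with ω constant, a = ω²·d²x/dθ².
d²x/dθ² = −r cosθ − r²(cos2θ)/√u − r⁴ sin²2θ/(4u^{3/2}),  u = L² − r² sin²θ = 0.202462 m².
Substituting r = 0.1268 m, L = 0.4635 m, θ = 118.7°: d²x/dθ² = +0.079641 m.
a = ω²·d²x/dθ² = (21.47)²·(+0.079641) = +36.711 m/s²;  |a| = 36.711 m/s².

36.7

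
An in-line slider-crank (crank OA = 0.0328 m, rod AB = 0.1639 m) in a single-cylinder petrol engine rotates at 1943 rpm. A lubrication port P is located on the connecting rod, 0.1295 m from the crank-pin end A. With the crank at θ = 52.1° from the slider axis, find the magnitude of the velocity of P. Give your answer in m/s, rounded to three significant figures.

ω = 203.5 rad/s.  Crank-pin speed |V_A| = rω = 6.6738 m/s, perpendicular to OA.
Rod angle: sinφ = −(r/L) sinθ ⇒ φ = -9.086°; ω_rod = −rω cosθ/√(L²−r²sin²θ) = -25.331 rad/s.
V_P = V_A + ω_rod × AP, with AP = 0.1295 m along the rod.
Components: V_Px = −rω sinθ − a·ω_rod·sinφ = -5.7842 m/s;  V_Py = rω cosθ + a·ω_rod·cosφ = +0.86045 m/s.
|V_P| = √(V_Px² + V_Py²) = 5.8479 m/s.

5.85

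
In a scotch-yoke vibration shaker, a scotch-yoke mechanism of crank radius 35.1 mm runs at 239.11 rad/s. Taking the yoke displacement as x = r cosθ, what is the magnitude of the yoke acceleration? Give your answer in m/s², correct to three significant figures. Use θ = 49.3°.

ω = 239.1 rad/s
x = r cosθ ⇒ ẍ = −rω² cosθ (ω constant).
|a| = rω²|cosθ| = 0.0351·(239.1)²·|cos 49.3°| = 1308.6 m/s².

1310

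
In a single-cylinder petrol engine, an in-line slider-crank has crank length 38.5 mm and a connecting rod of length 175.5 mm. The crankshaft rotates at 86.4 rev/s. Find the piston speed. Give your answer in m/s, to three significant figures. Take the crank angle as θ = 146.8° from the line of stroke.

ω = 2π·86.4 = 542.9 rad/s
For an in-line slider-crank, x = r cosθ + √(L² − r² sin²θ), so v = −rω sinθ·[1 + r cosθ/√(L² − r² sin²θ)].
With r = 0.0385 m, L = 0.1755 m, θ = 146.8°: √(L² − r² sin²θ) = 0.17423 m.
v = −0.0385·542.9·0.54756·[1 + 0.0385·-0.83676/0.17423] = -9.3282 m/s.
|v| = 9.3282 m/s.

9.33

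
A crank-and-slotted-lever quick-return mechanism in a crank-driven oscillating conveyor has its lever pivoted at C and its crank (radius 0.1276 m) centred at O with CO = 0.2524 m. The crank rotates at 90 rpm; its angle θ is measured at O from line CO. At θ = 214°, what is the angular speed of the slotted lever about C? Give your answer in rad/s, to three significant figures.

ω = 9.425 rad/s (from 90 rpm).
Crank pin A relative to C: A = (d + r cosθ, r sinθ); lever angle φ = atan2(r sinθ, d + r cosθ).
Differentiating tanφ: φ̇ = rω(d cosθ + r)/(d² + r² + 2dr cosθ).
d² + r² + 2dr cosθ = |CA|² = 0.0265872 m²;  d cosθ + r = -0.081649 m.
|ω_lever| = |0.1276·9.425·-0.081649| / 0.0265872 = 3.6932 rad/s.

3.69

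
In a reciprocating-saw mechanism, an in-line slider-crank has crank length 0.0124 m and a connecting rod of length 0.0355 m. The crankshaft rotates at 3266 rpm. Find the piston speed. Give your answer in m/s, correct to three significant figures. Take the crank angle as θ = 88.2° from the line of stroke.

4.29

ω = 2π·3266/60 = 342 rad/s
For an in-line slider-crank, x = r cosθ + √(L² − r² sin²θ), so v = −rω sinθ·[1 + r cosθ/√(L² − r² sin²θ)].
With r = 0.0124 m, L = 0.0355 m, θ = 88.2°: √(L² − r² sin²θ) = 0.033266 m.
v = −0.0124·342·0.99951·[1 + 0.0124·0.03141/0.033266] = -4.2885 m/s.
|v| = 4.2885 m/s.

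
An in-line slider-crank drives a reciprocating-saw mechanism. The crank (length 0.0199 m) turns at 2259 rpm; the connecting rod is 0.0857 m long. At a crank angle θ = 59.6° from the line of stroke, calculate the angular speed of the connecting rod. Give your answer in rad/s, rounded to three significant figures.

28.4

ω = 236.6 rad/s (converted from 2259 rpm).
The rod makes angle φ with the slider axis where L sinφ = r sinθ; differentiating, L cosφ·φ̇ = r ω cosθ.
L cosφ = √(L² − r² sin²θ) = 0.083964 m.
|ω_rod| = r ω |cosθ| / √(L² − r² sin²θ) = 0.0199·236.6·0.50603/0.083964 = 28.372 rad/s.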